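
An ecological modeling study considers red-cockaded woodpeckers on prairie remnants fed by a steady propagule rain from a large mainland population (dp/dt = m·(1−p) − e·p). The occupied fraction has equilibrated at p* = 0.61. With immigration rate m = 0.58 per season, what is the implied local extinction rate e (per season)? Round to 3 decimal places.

0.371

At equilibrium m(1−p*) = e·p*, so e = m(1−p*)/p*.
e = 0.58 × 0.3900 / 0.61 = 0.3708.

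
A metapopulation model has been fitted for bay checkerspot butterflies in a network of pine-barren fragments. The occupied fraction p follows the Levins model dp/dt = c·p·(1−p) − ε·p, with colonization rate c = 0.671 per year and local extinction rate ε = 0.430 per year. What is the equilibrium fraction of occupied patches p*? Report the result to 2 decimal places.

Setting dp/dt = 0 and dividing through by p* gives c·(1−p*) = ε.
So p* = 1 − ε/c = 1 − 0.430/0.671 = 1 − 0.6408 = 0.3592.

0.36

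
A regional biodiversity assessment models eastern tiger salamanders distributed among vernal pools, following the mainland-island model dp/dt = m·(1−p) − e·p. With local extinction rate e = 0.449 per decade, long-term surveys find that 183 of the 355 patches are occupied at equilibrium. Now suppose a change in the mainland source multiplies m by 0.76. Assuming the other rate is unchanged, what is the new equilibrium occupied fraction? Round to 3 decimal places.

Observed p* = 183/355 = 0.51549.
Balance m(1−p*) = e·p* gives m = e·p*/(1−p*) = 0.449×0.51549/0.48451 = 0.47771.
New p* = m/(m+e) = 0.36306/(0.36306+0.44900) = 0.44709.

0.447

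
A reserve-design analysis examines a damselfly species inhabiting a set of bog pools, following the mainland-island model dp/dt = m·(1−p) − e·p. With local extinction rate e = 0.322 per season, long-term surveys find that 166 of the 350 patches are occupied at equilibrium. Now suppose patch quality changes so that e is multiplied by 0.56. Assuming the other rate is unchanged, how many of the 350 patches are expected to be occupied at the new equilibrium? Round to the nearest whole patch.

216

Observed p* = 166/350 = 0.47429.
Balance m(1−p*) = e·p* gives m = e·p*/(1−p*) = 0.322×0.47429/0.52571 = 0.29050.
New p* = m/(m+e) = 0.29050/(0.29050+0.18032) = 0.61701.
Expected occupied = 350 × 0.61701 = 215.95 ≈ 216.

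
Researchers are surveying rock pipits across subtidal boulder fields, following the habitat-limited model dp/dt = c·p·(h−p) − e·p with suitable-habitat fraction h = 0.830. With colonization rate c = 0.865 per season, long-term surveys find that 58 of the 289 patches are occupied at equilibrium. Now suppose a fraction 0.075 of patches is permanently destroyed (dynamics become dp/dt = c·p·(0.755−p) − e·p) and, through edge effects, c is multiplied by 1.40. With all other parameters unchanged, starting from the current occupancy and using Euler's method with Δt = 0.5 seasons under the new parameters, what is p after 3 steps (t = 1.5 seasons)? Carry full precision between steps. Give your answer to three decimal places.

0.236

Observed p* = 58/289 = 0.20069.
Balance c(h−p*) = e gives e = 0.865×(0.83 − 0.20069) = 0.54435.
Starting from p₀ = 0.20069; update p ← p + (dp/dt)·Δt with the new parameters.
p: 0.20069 → 0.21343  (Δp = +0.01274)
p: 0.21343 → 0.22533  (Δp = +0.01190)
p: 0.22533 → 0.23626  (Δp = +0.01094)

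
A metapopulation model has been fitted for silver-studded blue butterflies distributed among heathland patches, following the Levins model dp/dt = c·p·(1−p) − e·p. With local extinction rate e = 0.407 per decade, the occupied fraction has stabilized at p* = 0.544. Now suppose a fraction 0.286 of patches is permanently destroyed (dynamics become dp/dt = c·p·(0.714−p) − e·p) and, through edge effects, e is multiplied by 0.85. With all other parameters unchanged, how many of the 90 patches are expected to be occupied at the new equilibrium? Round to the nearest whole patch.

Balance c(1−p*) = e gives c = e/(1 − 0.54400) = 0.407/0.45600 = 0.89254.
New p* = 0.714 − e/c = 0.714 − 0.34595/0.89254 = 0.32640.
Expected occupied = 90 × 0.32640 = 29.38 ≈ 29.

29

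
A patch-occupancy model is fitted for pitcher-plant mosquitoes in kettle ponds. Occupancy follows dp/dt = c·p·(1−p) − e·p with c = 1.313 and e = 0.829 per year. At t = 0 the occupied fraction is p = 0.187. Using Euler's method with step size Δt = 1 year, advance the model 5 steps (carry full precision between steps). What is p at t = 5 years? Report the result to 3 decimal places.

Update rule: p ← p + [c·p·(1−p) − e·p]·Δt with Δt = 1.
p: 0.18700 → 0.23159  (Δp = +0.04459)
p: 0.23159 → 0.27326  (Δp = +0.04167)
p: 0.27326 → 0.30748  (Δp = +0.03421)
p: 0.30748 → 0.33216  (Δp = +0.02469)
p: 0.33216 → 0.34806  (Δp = +0.01590)

0.348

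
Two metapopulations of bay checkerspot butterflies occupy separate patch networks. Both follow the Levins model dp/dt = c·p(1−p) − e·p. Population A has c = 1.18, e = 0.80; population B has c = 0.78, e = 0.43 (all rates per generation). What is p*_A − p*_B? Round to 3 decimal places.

A: p*_A = 1 − 0.80/1.18 = 0.3220.
B: p*_B = 1 − 0.43/0.78 = 0.4487.
p*_A − p*_B = 0.3220 − 0.4487 = -0.1267.

-0.127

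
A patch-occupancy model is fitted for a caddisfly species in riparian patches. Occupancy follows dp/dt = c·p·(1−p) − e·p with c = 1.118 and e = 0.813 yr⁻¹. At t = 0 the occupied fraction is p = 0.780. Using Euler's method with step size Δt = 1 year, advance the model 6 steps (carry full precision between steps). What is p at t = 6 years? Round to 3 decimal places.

0.281

Update rule: p ← p + [c·p·(1−p) − e·p]·Δt with Δt = 1.
p: 0.78000 → 0.33771  (Δp = -0.44229)
p: 0.33771 → 0.31321  (Δp = -0.02450)
p: 0.31321 → 0.29906  (Δp = -0.01415)
p: 0.29906 → 0.29028  (Δp = -0.00878)
p: 0.29028 → 0.28461  (Δp = -0.00567)
p: 0.28461 → 0.28086  (Δp = -0.00376)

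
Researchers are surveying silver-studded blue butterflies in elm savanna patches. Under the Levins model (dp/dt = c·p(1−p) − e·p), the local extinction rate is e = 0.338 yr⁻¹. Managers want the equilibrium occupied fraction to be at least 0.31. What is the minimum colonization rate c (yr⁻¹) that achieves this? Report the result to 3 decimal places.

0.490

p* = 1 − e/c ≥ 0.31 requires e/c ≤ 0.6900, i.e. c ≥ e/0.6900.
c_min = 0.338/0.6900 = 0.4899.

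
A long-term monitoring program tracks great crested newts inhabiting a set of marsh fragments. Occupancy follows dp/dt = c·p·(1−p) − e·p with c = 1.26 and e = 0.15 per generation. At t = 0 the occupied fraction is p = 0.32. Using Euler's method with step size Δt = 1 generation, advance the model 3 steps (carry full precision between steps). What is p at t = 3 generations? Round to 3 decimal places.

0.879

Update rule: p ← p + [c·p·(1−p) − e·p]·Δt with Δt = 1.
step 1: Δp = +0.22618, p = 0.54618
step 2: Δp = +0.23039, p = 0.77656
step 3: Δp = +0.10214, p = 0.87870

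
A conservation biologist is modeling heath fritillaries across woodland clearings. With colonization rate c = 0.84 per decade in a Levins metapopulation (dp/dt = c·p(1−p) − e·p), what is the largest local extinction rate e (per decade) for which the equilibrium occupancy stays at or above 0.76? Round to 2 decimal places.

1 − e/c ≥ 0.76 ⇒ e ≤ c(1 − 0.76) = 0.84 × 0.2400.
e_max = 0.2016.

0.20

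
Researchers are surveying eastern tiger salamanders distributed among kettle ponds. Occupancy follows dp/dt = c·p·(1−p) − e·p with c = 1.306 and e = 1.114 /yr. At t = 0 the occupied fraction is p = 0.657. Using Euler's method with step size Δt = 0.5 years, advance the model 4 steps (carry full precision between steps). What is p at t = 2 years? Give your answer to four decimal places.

Update rule: p ← p + [c·p·(1−p) − e·p]·Δt with Δt = 0.5.
step 1: Δp = -0.21879, p = 0.43821
step 2: Δp = -0.08332, p = 0.35488
step 3: Δp = -0.04817, p = 0.30671
step 4: Δp = -0.03198, p = 0.27473

0.2747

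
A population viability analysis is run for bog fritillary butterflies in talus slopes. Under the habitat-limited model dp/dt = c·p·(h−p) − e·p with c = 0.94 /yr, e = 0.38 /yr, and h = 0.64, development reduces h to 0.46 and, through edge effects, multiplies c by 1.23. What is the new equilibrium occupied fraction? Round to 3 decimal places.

Before: p* = h − e/c = 0.64 − 0.38/0.94 = 0.64 − 0.4043 = 0.2357.
After: c = 1.1562, e = 0.38, h = 0.46; p* = 0.46 − 0.38/1.1562 = 0.1313.

0.131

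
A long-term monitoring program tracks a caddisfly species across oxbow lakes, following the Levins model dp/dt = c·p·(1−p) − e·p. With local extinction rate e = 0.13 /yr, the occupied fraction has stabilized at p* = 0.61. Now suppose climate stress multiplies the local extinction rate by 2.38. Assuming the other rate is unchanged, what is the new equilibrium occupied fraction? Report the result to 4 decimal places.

Balance c(1−p*) = e gives c = e/(1 − 0.61000) = 0.13/0.39000 = 0.33333.
New p* = 1 − e/c = 1 − 0.30940/0.33333 = 0.07179.

0.0718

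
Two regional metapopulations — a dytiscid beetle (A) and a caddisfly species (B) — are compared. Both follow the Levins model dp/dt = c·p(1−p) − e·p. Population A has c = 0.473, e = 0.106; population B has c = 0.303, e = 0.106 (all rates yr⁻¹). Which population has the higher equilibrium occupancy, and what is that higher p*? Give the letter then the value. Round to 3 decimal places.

A: p*_A = 1 − 0.106/0.473 = 0.7759.
B: p*_B = 1 − 0.106/0.303 = 0.6502.
A is higher at 0.7759.

A, 0.776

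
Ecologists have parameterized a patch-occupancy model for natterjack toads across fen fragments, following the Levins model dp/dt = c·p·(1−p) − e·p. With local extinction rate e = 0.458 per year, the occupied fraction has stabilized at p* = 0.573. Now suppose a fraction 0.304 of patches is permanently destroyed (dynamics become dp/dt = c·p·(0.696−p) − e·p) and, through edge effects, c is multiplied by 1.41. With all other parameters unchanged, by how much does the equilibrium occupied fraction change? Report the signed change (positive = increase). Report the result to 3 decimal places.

-0.180

Balance c(1−p*) = e gives c = e/(1 − 0.57300) = 0.458/0.42700 = 1.07260.
New p* = 0.696 − e/c = 0.696 − 0.45800/1.51237 = 0.39316.
Δp* = 0.39316 − 0.57300 = -0.17984.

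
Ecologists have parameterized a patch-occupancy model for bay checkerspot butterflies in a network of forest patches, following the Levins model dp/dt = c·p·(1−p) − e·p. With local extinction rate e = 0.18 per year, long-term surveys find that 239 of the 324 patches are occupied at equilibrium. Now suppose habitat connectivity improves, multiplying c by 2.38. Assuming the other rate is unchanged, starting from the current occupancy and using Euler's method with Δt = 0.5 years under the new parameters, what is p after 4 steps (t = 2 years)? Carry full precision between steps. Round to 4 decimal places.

Observed p* = 239/324 = 0.73765.
Balance c(1−p*) = e gives c = e/(1 − 0.73765) = 0.18/0.26235 = 0.68612.
Starting from p₀ = 0.73765; update p ← p + (dp/dt)·Δt with the new parameters.
t = 0.5: p = 0.73765 + (+0.09162) = 0.82927
t = 1: p = 0.82927 + (+0.04096) = 0.87023
t = 1.5: p = 0.87023 + (+0.01388) = 0.88412
t = 2: p = 0.88412 + (+0.00408) = 0.88820

0.8882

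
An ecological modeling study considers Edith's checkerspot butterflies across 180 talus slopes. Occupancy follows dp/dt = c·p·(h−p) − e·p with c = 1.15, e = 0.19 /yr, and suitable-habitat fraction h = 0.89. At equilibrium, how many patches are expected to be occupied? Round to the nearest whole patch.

130

p* = h − e/c = 0.89 − 0.1652 = 0.7248.
Expected occupied patches = N × p* = 180 × 0.7248 = 130.46 ≈ 130.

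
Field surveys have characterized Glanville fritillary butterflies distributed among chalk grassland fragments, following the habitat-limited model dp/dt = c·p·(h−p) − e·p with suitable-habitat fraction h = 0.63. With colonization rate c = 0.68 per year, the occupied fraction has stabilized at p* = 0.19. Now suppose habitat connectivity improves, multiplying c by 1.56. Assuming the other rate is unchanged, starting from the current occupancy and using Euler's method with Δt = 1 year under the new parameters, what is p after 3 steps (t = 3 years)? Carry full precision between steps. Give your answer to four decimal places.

Balance c(h−p*) = e gives e = 0.68×(0.63 − 0.19000) = 0.29920.
Starting from p₀ = 0.19000; update p ← p + (dp/dt)·Δt with the new parameters.
step 1: Δp = +0.03183, p = 0.22183
step 2: Δp = +0.02968, p = 0.25151
step 3: Δp = +0.02573, p = 0.27724

0.2772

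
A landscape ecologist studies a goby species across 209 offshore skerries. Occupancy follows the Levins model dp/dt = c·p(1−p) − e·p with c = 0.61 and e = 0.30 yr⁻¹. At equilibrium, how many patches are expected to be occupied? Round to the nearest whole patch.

p* = 1 − e/c = 1 − 0.30/0.61 = 0.5082.
Expected occupied patches = N × p* = 209 × 0.5082 = 106.21 ≈ 106.

106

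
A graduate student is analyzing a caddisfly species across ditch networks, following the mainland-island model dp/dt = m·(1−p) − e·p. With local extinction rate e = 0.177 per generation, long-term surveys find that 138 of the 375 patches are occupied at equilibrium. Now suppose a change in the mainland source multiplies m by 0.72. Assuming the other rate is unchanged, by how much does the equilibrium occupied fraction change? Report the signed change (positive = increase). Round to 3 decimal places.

Observed p* = 138/375 = 0.36800.
Balance m(1−p*) = e·p* gives m = e·p*/(1−p*) = 0.177×0.36800/0.63200 = 0.10306.
New p* = m/(m+e) = 0.07420/(0.07420+0.17700) = 0.29538.
Δp* = 0.29538 − 0.36800 = -0.07262.

-0.073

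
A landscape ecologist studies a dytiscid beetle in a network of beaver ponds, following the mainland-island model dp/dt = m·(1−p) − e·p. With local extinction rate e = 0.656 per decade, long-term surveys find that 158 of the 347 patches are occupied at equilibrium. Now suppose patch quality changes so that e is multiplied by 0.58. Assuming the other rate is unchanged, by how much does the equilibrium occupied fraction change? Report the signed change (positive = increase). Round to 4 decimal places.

0.1351

Observed p* = 158/347 = 0.45533.
Balance m(1−p*) = e·p* gives m = e·p*/(1−p*) = 0.656×0.45533/0.54467 = 0.54840.
New p* = m/(m+e) = 0.54840/(0.54840+0.38048) = 0.59039.
Δp* = 0.59039 − 0.45533 = +0.13506.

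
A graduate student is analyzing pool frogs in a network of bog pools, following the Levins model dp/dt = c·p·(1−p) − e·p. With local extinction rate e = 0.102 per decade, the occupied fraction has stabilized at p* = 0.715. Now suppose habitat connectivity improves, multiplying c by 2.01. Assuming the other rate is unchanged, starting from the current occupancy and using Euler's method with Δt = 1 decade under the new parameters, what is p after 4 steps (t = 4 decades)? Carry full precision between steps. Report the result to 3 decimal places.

Balance c(1−p*) = e gives c = e/(1 − 0.71500) = 0.102/0.28500 = 0.35789.
Starting from p₀ = 0.71500; update p ← p + (dp/dt)·Δt with the new parameters.
t = 1: p = 0.71500 + (+0.07366) = 0.78866
t = 2: p = 0.78866 + (+0.03946) = 0.82812
t = 3: p = 0.82812 + (+0.01793) = 0.84604
t = 4: p = 0.84604 + (+0.00740) = 0.85345

0.853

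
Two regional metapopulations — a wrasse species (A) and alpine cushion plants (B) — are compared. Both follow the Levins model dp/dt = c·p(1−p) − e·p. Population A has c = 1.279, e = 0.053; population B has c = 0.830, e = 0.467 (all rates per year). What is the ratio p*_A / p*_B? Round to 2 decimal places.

A: p*_A = 1 − 0.053/1.279 = 0.9586.
B: p*_B = 1 − 0.467/0.830 = 0.4373.
p*_A / p*_B = 0.9586/0.4373 = 2.1918.

2.19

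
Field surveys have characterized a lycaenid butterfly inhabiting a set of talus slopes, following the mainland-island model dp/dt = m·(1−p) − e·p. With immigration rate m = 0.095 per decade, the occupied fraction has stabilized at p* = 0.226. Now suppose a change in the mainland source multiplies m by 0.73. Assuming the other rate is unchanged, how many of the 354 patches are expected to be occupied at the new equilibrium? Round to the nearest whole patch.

62

Balance m(1−p*) = e·p* gives e = m(1−p*)/p* = 0.095×0.77400/0.22600 = 0.32535.
New p* = m/(m+e) = 0.06935/(0.06935+0.32535) = 0.17570.
Expected occupied = 354 × 0.17570 = 62.20 ≈ 62.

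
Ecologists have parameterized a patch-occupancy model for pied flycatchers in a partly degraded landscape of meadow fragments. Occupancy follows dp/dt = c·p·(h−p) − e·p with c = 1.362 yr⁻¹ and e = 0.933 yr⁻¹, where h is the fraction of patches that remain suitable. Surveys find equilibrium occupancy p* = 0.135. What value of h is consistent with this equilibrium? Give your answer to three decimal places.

0.820

At equilibrium c(h−p*) = e, so h = p* + e/c.
h = 0.135 + 0.933/1.362 = 0.135 + 0.6850 = 0.8200.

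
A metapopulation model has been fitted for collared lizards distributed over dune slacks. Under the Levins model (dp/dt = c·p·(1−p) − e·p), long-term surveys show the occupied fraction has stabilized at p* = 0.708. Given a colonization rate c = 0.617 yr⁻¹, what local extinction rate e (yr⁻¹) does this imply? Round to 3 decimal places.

0.180

At equilibrium c(1−p*) = e.
e = 0.617 × (1 − 0.708) = 0.617 × 0.2920 = 0.1802.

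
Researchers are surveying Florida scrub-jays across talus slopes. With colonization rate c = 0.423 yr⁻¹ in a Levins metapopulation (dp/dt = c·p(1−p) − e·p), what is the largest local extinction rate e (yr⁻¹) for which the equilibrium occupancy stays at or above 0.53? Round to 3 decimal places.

1 − e/c ≥ 0.53 ⇒ e ≤ c(1 − 0.53) = 0.423 × 0.4700.
e_max = 0.1988.

0.199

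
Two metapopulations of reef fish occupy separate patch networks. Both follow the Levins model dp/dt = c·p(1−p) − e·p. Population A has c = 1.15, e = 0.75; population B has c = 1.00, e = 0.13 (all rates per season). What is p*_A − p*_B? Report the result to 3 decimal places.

-0.522

A: p*_A = 1 − 0.75/1.15 = 0.3478.
B: p*_B = 1 − 0.13/1.00 = 0.8700.
p*_A − p*_B = 0.3478 − 0.8700 = -0.5222.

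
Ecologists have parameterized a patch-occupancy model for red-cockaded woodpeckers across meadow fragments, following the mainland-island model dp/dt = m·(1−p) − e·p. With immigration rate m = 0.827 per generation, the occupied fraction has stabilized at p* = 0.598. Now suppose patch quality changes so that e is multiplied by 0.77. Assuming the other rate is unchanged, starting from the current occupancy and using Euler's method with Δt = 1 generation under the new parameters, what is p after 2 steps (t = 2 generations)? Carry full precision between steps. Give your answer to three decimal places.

0.655

Balance m(1−p*) = e·p* gives e = m(1−p*)/p* = 0.827×0.40200/0.59800 = 0.55594.
Starting from p₀ = 0.59800; update p ← p + (dp/dt)·Δt with the new parameters.
p: 0.59800 → 0.67446  (Δp = +0.07646)
p: 0.67446 → 0.65496  (Δp = -0.01950)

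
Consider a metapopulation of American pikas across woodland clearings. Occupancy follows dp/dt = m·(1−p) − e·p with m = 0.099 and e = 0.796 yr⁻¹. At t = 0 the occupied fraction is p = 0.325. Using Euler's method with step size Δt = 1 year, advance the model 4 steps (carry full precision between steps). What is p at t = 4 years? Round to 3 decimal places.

Update rule: p ← p + [m·(1−p) − e·p]·Δt with Δt = 1.
p: 0.32500 → 0.13312  (Δp = -0.19188)
p: 0.13312 → 0.11298  (Δp = -0.02015)
p: 0.11298 → 0.11086  (Δp = -0.00212)
p: 0.11086 → 0.11064  (Δp = -0.00022)

0.111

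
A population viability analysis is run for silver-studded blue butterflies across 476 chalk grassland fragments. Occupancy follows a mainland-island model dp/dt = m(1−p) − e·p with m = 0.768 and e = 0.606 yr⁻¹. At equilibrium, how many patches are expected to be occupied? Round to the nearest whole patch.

266

p* = m/(m+e) = 0.768/1.3740 = 0.5590.
Expected occupied patches = N × p* = 476 × 0.5590 = 266.06 ≈ 266.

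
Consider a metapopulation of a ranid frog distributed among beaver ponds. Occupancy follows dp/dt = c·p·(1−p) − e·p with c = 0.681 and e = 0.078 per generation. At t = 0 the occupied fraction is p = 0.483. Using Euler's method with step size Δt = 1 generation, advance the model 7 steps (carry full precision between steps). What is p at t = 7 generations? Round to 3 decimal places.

0.883

Update rule: p ← p + [c·p·(1−p) − e·p]·Δt with Δt = 1.
step 1: Δp = +0.13238, p = 0.61538
step 2: Δp = +0.11318, p = 0.72856
step 3: Δp = +0.07785, p = 0.80641
step 4: Δp = +0.04341, p = 0.84982
step 5: Δp = +0.02063, p = 0.87045
step 6: Δp = +0.00890, p = 0.87935
step 7: Δp = +0.00366, p = 0.88301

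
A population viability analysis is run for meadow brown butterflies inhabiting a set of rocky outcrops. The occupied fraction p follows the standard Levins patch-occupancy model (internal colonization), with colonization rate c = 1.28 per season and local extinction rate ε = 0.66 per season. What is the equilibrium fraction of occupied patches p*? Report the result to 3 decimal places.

0.484

Setting dp/dt = 0 and dividing through by p* gives c·(1−p*) = ε.
So p* = 1 − ε/c = 1 − 0.66/1.28 = 1 − 0.5156 = 0.4844.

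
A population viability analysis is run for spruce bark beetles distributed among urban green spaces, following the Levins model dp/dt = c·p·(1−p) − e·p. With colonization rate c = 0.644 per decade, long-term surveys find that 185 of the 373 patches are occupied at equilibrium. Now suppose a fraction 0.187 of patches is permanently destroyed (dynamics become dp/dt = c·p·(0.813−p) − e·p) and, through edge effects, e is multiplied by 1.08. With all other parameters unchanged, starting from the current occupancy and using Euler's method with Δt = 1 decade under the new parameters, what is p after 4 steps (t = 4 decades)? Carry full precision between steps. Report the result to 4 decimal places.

0.3342

Observed p* = 185/373 = 0.49598.
Balance c(1−p*) = e gives e = 0.644×(1 − 0.49598) = 0.32459.
Starting from p₀ = 0.49598; update p ← p + (dp/dt)·Δt with the new parameters.
  1  |  dp/dt·Δt = -0.072609  |  p_1 = 0.423370
  2  |  dp/dt·Δt = -0.042182  |  p_2 = 0.381187
  3  |  dp/dt·Δt = -0.027624  |  p_3 = 0.353563
  4  |  dp/dt·Δt = -0.019333  |  p_4 = 0.334230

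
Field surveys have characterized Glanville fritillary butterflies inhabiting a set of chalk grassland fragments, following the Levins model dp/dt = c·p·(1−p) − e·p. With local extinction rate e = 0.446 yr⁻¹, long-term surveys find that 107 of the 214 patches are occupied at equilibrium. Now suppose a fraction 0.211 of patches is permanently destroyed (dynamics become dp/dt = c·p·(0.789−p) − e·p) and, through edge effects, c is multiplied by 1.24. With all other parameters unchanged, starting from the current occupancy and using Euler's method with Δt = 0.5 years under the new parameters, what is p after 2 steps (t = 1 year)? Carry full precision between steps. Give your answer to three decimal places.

0.447

Observed p* = 107/214 = 0.50000.
Balance c(1−p*) = e gives c = e/(1 − 0.50000) = 0.446/0.50000 = 0.89200.
Starting from p₀ = 0.50000; update p ← p + (dp/dt)·Δt with the new parameters.
p: 0.50000 → 0.46841  (Δp = -0.03159)
p: 0.46841 → 0.44701  (Δp = -0.02141)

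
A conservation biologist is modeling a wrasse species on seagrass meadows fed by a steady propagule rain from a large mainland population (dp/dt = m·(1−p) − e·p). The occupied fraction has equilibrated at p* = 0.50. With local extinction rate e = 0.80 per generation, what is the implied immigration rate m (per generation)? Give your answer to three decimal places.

0.800

At equilibrium m(1−p*) = e·p*, so m = e·p*/(1−p*).
m = 0.80 × 0.50 / 0.5000 = 0.4000/0.5000 = 0.8000.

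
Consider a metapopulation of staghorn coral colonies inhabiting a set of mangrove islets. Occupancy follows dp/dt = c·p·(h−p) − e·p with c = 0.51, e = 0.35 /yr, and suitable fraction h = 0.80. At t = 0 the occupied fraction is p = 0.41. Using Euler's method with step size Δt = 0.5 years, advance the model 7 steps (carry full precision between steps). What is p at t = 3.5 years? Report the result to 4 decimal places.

Update rule: p ← p + [c·p·(h−p) − e·p]·Δt with Δt = 0.5.
step 1: Δp = -0.03098, p = 0.37902
step 2: Δp = -0.02564, p = 0.35338
step 3: Δp = -0.02160, p = 0.33179
step 4: Δp = -0.01845, p = 0.31334
step 5: Δp = -0.01595, p = 0.29739
step 6: Δp = -0.01393, p = 0.28346
step 7: Δp = -0.01227, p = 0.27119

0.2712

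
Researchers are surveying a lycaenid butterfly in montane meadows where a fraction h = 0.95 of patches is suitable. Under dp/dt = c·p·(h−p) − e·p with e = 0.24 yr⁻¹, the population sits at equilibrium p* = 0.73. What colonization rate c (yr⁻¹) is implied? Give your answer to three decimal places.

At equilibrium c(h−p*) = e, so c = e/(h−p*).
c = 0.24/(0.95 − 0.73) = 0.24/0.2200 = 1.0909.

1.091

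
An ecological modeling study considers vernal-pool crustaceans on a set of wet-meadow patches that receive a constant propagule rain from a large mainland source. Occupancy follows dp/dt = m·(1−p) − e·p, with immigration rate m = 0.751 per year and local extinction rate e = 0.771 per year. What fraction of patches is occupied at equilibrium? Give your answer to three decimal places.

Setting dp/dt = 0: m − m·p* = e·p*, so m = (m+e)·p*.
p* = m/(m+e) = 0.751/(0.751+0.771) = 0.751/1.5220 = 0.4934.

0.493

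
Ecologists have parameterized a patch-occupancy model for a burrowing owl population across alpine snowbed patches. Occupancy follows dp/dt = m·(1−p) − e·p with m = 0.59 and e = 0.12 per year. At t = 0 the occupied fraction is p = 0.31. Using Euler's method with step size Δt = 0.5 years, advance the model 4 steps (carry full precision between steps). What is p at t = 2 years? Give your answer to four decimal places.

Update rule: p ← p + [m·(1−p) − e·p]·Δt with Δt = 0.5.
p: 0.31000 → 0.49495  (Δp = +0.18495)
p: 0.49495 → 0.61424  (Δp = +0.11929)
p: 0.61424 → 0.69119  (Δp = +0.07694)
p: 0.69119 → 0.74082  (Δp = +0.04963)

0.7408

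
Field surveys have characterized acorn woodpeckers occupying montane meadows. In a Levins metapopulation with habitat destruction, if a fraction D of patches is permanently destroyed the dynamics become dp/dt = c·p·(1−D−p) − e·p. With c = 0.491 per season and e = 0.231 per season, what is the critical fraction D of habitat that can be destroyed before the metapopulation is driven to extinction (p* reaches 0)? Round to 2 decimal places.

The nontrivial equilibrium is p* = (1−D) − e/c; extinction occurs when this hits zero.
So D_crit = 1 − e/c = 1 − 0.231/0.491 = 1 − 0.4705 = 0.5295.
This equals the undisturbed p*, a classic result of Lande's extension.

0.53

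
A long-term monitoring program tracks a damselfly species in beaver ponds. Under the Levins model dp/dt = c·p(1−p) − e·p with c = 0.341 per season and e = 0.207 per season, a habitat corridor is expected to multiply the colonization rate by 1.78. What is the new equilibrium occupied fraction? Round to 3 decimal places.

Before: p* = 1 − 0.207/0.341 = 0.3930.
After the change, c = 0.60698, e = 0.207, so p* = 1 − 0.207/0.60698 = 0.6590.

0.659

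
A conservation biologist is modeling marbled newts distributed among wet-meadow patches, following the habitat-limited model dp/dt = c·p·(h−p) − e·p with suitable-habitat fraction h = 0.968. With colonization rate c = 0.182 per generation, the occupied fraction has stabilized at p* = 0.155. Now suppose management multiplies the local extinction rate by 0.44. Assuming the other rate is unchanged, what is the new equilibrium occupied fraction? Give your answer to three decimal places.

0.610

Balance c(h−p*) = e gives e = 0.182×(0.968 − 0.15500) = 0.14797.
New p* = 0.968 − e/c = 0.968 − 0.06511/0.18200 = 0.61025.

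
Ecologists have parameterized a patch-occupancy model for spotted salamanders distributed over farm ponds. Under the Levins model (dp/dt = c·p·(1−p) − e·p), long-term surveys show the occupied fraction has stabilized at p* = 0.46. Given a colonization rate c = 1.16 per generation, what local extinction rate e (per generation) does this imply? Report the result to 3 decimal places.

At equilibrium c(1−p*) = e.
e = 1.16 × (1 − 0.46) = 1.16 × 0.5400 = 0.6264.

0.626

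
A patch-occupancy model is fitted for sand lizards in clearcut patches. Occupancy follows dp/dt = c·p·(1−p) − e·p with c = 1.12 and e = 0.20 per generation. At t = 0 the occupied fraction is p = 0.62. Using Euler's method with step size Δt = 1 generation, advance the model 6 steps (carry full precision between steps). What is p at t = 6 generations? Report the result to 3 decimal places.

Update rule: p ← p + [c·p·(1−p) − e·p]·Δt with Δt = 1.
t = 1: p = 0.62000 + (+0.13987) = 0.75987
t = 2: p = 0.75987 + (+0.05239) = 0.81226
t = 3: p = 0.81226 + (+0.00834) = 0.82060
t = 4: p = 0.82060 + (+0.00076) = 0.82136
t = 5: p = 0.82136 + (+0.00006) = 0.82142
t = 6: p = 0.82142 + (+0.00000) = 0.82143

0.821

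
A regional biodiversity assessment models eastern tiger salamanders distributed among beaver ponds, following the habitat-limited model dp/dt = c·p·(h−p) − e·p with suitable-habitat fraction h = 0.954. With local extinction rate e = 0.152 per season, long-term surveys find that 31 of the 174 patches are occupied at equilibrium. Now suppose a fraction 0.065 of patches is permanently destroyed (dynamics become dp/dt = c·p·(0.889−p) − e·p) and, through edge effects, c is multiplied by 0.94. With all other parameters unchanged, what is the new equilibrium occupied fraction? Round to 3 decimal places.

Observed p* = 31/174 = 0.17816.
Balance c(h−p*) = e gives c = e/(0.954 − 0.17816) = 0.152/0.77584 = 0.19592.
New p* = 0.889 − e/c = 0.889 − 0.15200/0.18416 = 0.06363.

0.064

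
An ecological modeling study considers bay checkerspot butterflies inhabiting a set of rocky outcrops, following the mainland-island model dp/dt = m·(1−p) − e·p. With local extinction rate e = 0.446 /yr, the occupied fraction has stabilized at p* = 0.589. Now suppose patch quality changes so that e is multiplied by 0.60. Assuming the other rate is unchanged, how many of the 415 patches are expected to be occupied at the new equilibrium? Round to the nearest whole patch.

Balance m(1−p*) = e·p* gives m = e·p*/(1−p*) = 0.446×0.58900/0.41100 = 0.63916.
New p* = m/(m+e) = 0.63916/(0.63916+0.26760) = 0.70488.
Expected occupied = 415 × 0.70488 = 292.53 ≈ 293.

293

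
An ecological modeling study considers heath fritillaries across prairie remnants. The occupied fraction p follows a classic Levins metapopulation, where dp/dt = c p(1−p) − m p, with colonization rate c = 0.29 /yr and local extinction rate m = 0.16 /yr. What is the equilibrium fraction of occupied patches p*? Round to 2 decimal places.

0.45

Setting dp/dt = 0 and dividing through by p* gives c·(1−p*) = m.
So p* = 1 − m/c = 1 − 0.16/0.29 = 1 − 0.5517 = 0.4483.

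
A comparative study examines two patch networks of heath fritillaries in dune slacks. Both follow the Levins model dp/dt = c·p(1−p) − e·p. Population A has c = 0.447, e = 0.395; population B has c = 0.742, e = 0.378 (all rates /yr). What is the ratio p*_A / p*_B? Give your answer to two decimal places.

0.24

A: p*_A = 1 − 0.395/0.447 = 0.1163.
B: p*_B = 1 − 0.378/0.742 = 0.4906.
p*_A / p*_B = 0.1163/0.4906 = 0.2371.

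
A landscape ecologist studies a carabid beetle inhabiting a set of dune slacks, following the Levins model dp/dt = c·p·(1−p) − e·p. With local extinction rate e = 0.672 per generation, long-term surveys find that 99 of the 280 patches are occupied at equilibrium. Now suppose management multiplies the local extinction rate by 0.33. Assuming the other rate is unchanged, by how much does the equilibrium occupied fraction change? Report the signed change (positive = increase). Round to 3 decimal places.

Observed p* = 99/280 = 0.35357.
Balance c(1−p*) = e gives c = e/(1 − 0.35357) = 0.672/0.64643 = 1.03956.
New p* = 1 − e/c = 1 − 0.22176/1.03956 = 0.78668.
Δp* = 0.78668 − 0.35357 = +0.43311.

0.433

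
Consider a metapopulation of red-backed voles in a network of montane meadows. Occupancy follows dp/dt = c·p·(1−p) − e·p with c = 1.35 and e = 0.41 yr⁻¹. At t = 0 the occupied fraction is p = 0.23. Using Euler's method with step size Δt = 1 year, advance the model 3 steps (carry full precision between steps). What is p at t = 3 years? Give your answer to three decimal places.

0.653

Update rule: p ← p + [c·p·(1−p) − e·p]·Δt with Δt = 1.
p: 0.23000 → 0.37479  (Δp = +0.14479)
p: 0.37479 → 0.53746  (Δp = +0.16267)
p: 0.53746 → 0.65271  (Δp = +0.11525)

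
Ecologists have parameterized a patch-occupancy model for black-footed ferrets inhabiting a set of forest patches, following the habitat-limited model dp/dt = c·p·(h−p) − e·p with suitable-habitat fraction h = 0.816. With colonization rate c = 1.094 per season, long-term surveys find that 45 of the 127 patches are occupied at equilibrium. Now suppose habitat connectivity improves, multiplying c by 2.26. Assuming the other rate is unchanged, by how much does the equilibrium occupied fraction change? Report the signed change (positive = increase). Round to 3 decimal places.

Observed p* = 45/127 = 0.35433.
Balance c(h−p*) = e gives e = 1.094×(0.816 − 0.35433) = 0.50507.
New p* = 0.816 − e/c = 0.816 − 0.50507/2.47244 = 0.61172.
Δp* = 0.61172 − 0.35433 = +0.25739.

0.257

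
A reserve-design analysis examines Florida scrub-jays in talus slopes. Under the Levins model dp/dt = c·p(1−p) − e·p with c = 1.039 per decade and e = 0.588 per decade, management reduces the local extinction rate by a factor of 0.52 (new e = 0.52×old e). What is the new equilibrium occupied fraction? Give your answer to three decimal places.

0.706

Before: p* = 1 − 0.588/1.039 = 0.4341.
After the change, c = 1.039, e = 0.30576, so p* = 1 − 0.30576/1.039 = 0.7057.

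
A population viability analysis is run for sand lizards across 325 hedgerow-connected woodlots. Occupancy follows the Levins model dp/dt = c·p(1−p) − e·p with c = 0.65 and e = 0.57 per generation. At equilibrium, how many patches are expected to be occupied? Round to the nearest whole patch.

p* = 1 − e/c = 1 − 0.57/0.65 = 0.1231.
Expected occupied patches = N × p* = 325 × 0.1231 = 40.00 ≈ 40.

40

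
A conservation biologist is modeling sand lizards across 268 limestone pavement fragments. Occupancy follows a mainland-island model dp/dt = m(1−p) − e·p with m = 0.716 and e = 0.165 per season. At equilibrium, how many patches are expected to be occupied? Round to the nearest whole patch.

218

p* = m/(m+e) = 0.716/0.8810 = 0.8127.
Expected occupied patches = N × p* = 268 × 0.8127 = 217.81 ≈ 218.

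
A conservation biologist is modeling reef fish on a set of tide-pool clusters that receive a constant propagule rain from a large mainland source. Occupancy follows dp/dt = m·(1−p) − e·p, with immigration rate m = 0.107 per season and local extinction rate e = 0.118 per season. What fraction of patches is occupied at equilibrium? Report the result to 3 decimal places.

0.476

Setting dp/dt = 0: m − m·p* = e·p*, so m = (m+e)·p*.
p* = m/(m+e) = 0.107/(0.107+0.118) = 0.107/0.2250 = 0.4756.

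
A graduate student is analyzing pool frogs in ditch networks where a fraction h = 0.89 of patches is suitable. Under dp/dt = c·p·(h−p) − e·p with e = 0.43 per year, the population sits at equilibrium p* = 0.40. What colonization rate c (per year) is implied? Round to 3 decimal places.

0.878

At equilibrium c(h−p*) = e, so c = e/(h−p*).
c = 0.43/(0.89 − 0.40) = 0.43/0.4900 = 0.8776.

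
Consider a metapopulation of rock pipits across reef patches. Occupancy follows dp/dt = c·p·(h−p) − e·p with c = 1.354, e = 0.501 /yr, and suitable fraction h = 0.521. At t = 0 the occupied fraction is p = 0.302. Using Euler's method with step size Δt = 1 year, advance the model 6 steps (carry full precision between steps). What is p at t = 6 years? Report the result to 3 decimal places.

0.169

Update rule: p ← p + [c·p·(h−p) − e·p]·Δt with Δt = 1.
  1  |  dp/dt·Δt = -0.061751  |  p_1 = 0.240249
  2  |  dp/dt·Δt = -0.029037  |  p_2 = 0.211212
  3  |  dp/dt·Δt = -0.017224  |  p_3 = 0.193988
  4  |  dp/dt·Δt = -0.011295  |  p_4 = 0.182693
  5  |  dp/dt·Δt = -0.007843  |  p_5 = 0.174850
  6  |  dp/dt·Δt = -0.005650  |  p_6 = 0.169200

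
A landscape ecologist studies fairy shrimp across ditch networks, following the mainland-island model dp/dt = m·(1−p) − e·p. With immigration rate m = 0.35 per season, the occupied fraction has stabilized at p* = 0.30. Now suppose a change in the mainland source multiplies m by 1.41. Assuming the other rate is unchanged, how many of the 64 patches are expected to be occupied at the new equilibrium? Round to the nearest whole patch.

24

Balance m(1−p*) = e·p* gives e = m(1−p*)/p* = 0.35×0.70000/0.30000 = 0.81667.
New p* = m/(m+e) = 0.49350/(0.49350+0.81667) = 0.37667.
Expected occupied = 64 × 0.37667 = 24.11 ≈ 24.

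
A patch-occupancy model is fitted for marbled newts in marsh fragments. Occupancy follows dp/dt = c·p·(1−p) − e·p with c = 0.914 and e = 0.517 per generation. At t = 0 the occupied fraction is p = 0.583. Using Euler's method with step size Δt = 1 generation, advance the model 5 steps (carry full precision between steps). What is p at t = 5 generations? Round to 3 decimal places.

Update rule: p ← p + [c·p·(1−p) − e·p]·Δt with Δt = 1.
step 1: Δp = -0.07921, p = 0.50379
step 2: Δp = -0.03197, p = 0.47182
step 3: Δp = -0.01616, p = 0.45566
step 4: Δp = -0.00887, p = 0.44679
step 5: Δp = -0.00508, p = 0.44171

0.442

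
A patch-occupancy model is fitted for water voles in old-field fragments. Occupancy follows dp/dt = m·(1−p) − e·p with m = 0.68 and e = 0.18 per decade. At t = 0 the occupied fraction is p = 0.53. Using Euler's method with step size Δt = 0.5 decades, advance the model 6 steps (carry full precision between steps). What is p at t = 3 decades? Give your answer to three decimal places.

Update rule: p ← p + [m·(1−p) − e·p]·Δt with Δt = 0.5.
step 1: Δp = +0.11210, p = 0.64210
step 2: Δp = +0.06390, p = 0.70600
step 3: Δp = +0.03642, p = 0.74242
step 4: Δp = +0.02076, p = 0.76318
step 5: Δp = +0.01183, p = 0.77501
step 6: Δp = +0.00674, p = 0.78176

0.782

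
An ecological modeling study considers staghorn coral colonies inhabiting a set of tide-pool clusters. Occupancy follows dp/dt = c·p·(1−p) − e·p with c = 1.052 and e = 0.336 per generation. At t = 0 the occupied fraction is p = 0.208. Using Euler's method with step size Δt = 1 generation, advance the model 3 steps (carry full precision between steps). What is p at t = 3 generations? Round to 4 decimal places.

Update rule: p ← p + [c·p·(1−p) − e·p]·Δt with Δt = 1.
p: 0.20800 → 0.31141  (Δp = +0.10341)
p: 0.31141 → 0.43237  (Δp = +0.12095)
p: 0.43237 → 0.54528  (Δp = +0.11291)

0.5453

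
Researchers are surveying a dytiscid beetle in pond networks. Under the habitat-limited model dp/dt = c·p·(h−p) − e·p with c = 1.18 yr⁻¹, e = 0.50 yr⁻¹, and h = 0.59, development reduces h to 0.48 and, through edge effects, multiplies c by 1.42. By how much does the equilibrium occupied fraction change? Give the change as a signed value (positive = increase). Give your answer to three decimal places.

0.015

Before: p* = h − e/c = 0.59 − 0.50/1.18 = 0.59 − 0.4237 = 0.1663.
After: c = 1.6756, e = 0.5, h = 0.48; p* = 0.48 − 0.5/1.6756 = 0.1816.
Δp* = 0.1816 − 0.1663 = +0.0153.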